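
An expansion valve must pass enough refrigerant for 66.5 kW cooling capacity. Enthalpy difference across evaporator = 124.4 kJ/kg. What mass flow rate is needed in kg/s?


m_dot = Q / dh
m_dot = 66.5 / 124.4
m_dot = 0.5346 kg/s

0.5346


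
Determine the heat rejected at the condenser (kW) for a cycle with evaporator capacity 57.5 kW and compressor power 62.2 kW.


Q_cond = Q_evap + W
Q_cond = 57.5 + 62.2
Q_cond = 119.7 kW

119.7


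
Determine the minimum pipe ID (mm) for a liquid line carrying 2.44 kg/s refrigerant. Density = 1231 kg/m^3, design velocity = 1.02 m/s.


A = m_dot / (rho * v) = 2.44 / (1231 * 1.02) = 0.001943263089 m^2
d = sqrt(4*A/pi) * 1000
d = 49.7 mm

49.7


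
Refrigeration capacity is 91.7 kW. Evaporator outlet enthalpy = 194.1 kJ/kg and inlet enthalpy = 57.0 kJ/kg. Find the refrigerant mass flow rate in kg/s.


dh = 194.1 - 57.0 = 137.1 kJ/kg
m_dot = Q / dh = 91.7 / 137.1 = 0.6689 kg/s

0.6689


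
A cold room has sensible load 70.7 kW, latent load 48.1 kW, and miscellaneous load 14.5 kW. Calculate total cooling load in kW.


Q_total = Q_s + Q_l + Q_misc
Q_total = 70.7 + 48.1 + 14.5
Q_total = 133.3 kW

133.3


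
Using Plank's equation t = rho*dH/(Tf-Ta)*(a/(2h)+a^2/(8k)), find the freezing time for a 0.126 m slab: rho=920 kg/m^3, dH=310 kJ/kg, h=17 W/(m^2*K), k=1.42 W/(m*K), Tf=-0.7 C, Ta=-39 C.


dT = -0.7 - (-39) = 38.3 K
term1 = a/(2h) = 0.126/(2*17) = 0.003705882353
term2 = a^2/(8k) = 0.126^2/(8*1.42) = 0.001397535211
t = rho*dH*1000/dT * (term1 + term2)
t = 920*310*1000/38.3 * (0.003705882353 + 0.001397535211)
t = 38002 s

38002


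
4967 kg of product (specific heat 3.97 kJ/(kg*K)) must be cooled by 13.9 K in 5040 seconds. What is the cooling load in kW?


Q = m * cp * dT / t
Q = 4967 * 3.97 * 13.9 / 5040
Q = 54.384 kW

54.384


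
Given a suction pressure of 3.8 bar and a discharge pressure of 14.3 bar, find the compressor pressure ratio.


PR = P_high / P_low
PR = 14.3 / 3.8
PR = 3.763

3.763


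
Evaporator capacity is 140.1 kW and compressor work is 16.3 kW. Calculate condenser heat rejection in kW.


Q_cond = Q_evap + W
Q_cond = 140.1 + 16.3
Q_cond = 156.4 kW

156.4


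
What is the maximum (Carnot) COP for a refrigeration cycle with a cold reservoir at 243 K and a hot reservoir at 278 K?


dT = 278 - 243 = 35 K
COP_carnot = T_cold / dT = 243 / 35
COP_carnot = 6.943

6.943


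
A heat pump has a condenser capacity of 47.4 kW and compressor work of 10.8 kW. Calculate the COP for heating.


COP_hp = Q_cond / W
COP_hp = 47.4 / 10.8
COP_hp = 4.389

4.389


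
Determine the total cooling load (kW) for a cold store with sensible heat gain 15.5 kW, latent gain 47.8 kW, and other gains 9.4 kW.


Q_total = Q_s + Q_l + Q_misc
Q_total = 15.5 + 47.8 + 9.4
Q_total = 72.7 kW

72.7


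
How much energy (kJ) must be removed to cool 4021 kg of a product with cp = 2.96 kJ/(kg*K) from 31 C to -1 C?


dT = 31 - (-1) = 32 K
Q = m * cp * dT = 4021 * 2.96 * 32
Q = 380869 kJ

380869


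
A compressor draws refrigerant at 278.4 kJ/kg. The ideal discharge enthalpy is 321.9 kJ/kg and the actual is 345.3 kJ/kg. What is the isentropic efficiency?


dh_ideal = 321.9 - 278.4 = 43.5 kJ/kg
dh_actual = 345.3 - 278.4 = 66.9 kJ/kg
eta_s = dh_ideal / dh_actual = 43.5 / 66.9
eta_s = 0.6502

0.6502


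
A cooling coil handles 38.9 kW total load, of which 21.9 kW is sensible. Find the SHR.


SHR = Q_sensible / Q_total
SHR = 21.9 / 38.9
SHR = 0.563

0.563


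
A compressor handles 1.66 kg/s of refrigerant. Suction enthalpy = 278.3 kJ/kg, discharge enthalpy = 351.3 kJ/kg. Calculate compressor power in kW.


dh = 351.3 - 278.3 = 73.0 kJ/kg
W = m_dot * dh = 1.66 * 73.0 = 121.18 kW

121.18


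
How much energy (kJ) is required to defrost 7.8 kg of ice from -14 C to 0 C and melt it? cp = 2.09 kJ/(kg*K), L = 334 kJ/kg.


Sensible heat = cp * dT = 2.09 * 14 = 29.26 kJ/kg
Total per kg = 29.26 + 334 = 363.26 kJ/kg
Q = m * total = 7.8 * 363.26
Q = 2833.4 kJ

2833.4


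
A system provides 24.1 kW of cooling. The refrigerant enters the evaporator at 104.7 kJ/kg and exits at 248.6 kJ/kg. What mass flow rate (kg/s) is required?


dh = 248.6 - 104.7 = 143.9 kJ/kg
m_dot = Q / dh = 24.1 / 143.9 = 0.1675 kg/s

0.1675


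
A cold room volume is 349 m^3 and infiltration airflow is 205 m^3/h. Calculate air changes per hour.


ACH = flow / volume
ACH = 205 / 349
ACH = 0.587

0.587


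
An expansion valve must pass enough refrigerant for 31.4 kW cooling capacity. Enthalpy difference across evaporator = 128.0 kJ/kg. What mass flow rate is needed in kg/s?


m_dot = Q / dh
m_dot = 31.4 / 128.0
m_dot = 0.2453 kg/s

0.2453


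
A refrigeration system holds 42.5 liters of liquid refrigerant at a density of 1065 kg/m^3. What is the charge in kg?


Charge = V * rho / 1000
Charge = 42.5 * 1065 / 1000
Charge = 45.26 kg

45.26


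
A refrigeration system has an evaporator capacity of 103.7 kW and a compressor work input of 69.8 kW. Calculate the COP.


COP = Q_evap / W
COP = 103.7 / 69.8
COP = 1.486

1.486


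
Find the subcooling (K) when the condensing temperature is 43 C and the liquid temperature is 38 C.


Subcooling = T_cond - T_liquid
Subcooling = 43 - 38
Subcooling = 5 K

5


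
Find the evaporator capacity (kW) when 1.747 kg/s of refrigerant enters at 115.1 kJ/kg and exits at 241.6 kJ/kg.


dh = 241.6 - 115.1 = 126.5 kJ/kg
Q_evap = m_dot * dh = 1.747 * 126.5
Q_evap = 221.0 kW

221.0


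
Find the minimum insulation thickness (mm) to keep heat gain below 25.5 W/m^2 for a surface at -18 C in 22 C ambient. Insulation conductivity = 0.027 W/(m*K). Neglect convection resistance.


dT = 22 - (-18) = 40 K
thickness = k * dT / q_max * 1000
thickness = 0.027 * 40 / 25.5 * 1000
thickness = 42.4 mm

42.4


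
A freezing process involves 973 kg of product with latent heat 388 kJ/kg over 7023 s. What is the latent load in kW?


Q_lat = m * h_fg / t
Q_lat = 973 * 388 / 7023
Q_lat = 53.76 kW

53.76


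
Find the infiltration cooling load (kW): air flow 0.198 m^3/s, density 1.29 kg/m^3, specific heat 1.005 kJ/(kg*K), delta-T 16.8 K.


Q = V_dot * rho * cp * dT
Q = 0.198 * 1.29 * 1.005 * 16.8
Q = 4.313 kW

4.313


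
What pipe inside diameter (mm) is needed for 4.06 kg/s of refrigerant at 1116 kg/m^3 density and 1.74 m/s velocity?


A = m_dot / (rho * v) = 4.06 / (1116 * 1.74) = 0.002090800478 m^2
d = sqrt(4*A/pi) * 1000
d = 51.6 mm

51.6


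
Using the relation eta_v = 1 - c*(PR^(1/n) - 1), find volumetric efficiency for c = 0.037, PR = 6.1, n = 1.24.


PR^(1/n) = 6.1^(1/1.24) = 4.29863442
eta_v = 1 - 0.037 * (4.29863442 - 1)
eta_v = 0.878

0.878


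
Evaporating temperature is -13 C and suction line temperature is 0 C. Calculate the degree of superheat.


Superheat = T_suction - T_evap
Superheat = 0 - (-13)
Superheat = 13 K

13


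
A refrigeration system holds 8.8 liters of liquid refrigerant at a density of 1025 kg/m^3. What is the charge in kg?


Charge = V * rho / 1000
Charge = 8.8 * 1025 / 1000
Charge = 9.02 kg

9.02


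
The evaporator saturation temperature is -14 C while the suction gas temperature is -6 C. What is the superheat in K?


Superheat = T_suction - T_evap
Superheat = -6 - (-14)
Superheat = 8 K

8


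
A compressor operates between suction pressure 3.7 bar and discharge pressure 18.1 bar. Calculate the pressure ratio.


PR = P_high / P_low
PR = 18.1 / 3.7
PR = 4.892

4.892


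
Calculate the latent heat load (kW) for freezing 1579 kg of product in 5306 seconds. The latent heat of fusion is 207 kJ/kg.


Q_lat = m * h_fg / t
Q_lat = 1579 * 207 / 5306
Q_lat = 61.6 kW

61.6


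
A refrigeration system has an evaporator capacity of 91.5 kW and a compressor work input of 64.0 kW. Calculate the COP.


COP = Q_evap / W
COP = 91.5 / 64.0
COP = 1.43

1.43


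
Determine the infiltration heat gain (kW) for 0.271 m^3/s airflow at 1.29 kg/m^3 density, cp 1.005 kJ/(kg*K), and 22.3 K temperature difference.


Q = V_dot * rho * cp * dT
Q = 0.271 * 1.29 * 1.005 * 22.3
Q = 7.835 kW

7.835


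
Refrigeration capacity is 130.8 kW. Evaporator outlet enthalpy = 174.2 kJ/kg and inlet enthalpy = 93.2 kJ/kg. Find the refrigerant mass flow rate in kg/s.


dh = 174.2 - 93.2 = 81.0 kJ/kg
m_dot = Q / dh = 130.8 / 81.0 = 1.6148 kg/s

1.6148


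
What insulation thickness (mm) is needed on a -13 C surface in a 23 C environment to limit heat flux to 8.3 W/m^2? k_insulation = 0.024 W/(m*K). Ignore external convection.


dT = 23 - (-13) = 36 K
thickness = k * dT / q_max * 1000
thickness = 0.024 * 36 / 8.3 * 1000
thickness = 104.1 mm

104.1


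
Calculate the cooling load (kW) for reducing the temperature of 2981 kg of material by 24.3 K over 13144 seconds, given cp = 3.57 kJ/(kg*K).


Q = m * cp * dT / t
Q = 2981 * 3.57 * 24.3 / 13144
Q = 19.675 kW

19.675


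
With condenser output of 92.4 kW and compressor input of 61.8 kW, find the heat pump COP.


COP_hp = Q_cond / W
COP_hp = 92.4 / 61.8
COP_hp = 1.495

1.495


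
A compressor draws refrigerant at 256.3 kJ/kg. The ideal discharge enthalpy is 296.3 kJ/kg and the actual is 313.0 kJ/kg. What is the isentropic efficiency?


dh_ideal = 296.3 - 256.3 = 40.0 kJ/kg
dh_actual = 313.0 - 256.3 = 56.7 kJ/kg
eta_s = dh_ideal / dh_actual = 40.0 / 56.7
eta_s = 0.7055

0.7055


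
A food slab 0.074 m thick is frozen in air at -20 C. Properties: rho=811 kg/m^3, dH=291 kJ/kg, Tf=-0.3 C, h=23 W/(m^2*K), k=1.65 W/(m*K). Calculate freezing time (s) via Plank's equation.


dT = -0.3 - (-20) = 19.7 K
term1 = a/(2h) = 0.074/(2*23) = 0.001608695652
term2 = a^2/(8k) = 0.074^2/(8*1.65) = 0.0004148484848
t = rho*dH*1000/dT * (term1 + term2)
t = 811*291*1000/19.7 * (0.001608695652 + 0.0004148484848)
t = 24242 s

24242


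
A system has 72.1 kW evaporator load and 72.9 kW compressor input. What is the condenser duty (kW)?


Q_cond = Q_evap + W
Q_cond = 72.1 + 72.9
Q_cond = 145.0 kW

145.0


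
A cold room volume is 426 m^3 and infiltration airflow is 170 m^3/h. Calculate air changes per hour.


ACH = flow / volume
ACH = 170 / 426
ACH = 0.399

0.399


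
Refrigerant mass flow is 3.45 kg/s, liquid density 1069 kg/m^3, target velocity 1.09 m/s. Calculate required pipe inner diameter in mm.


A = m_dot / (rho * v) = 3.45 / (1069 * 1.09) = 0.002960839677 m^2
d = sqrt(4*A/pi) * 1000
d = 61.4 mm

61.4


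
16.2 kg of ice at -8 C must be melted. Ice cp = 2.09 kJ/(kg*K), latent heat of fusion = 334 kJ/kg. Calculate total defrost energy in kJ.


Sensible heat = cp * dT = 2.09 * 8 = 16.72 kJ/kg
Total per kg = 16.72 + 334 = 350.72 kJ/kg
Q = m * total = 16.2 * 350.72
Q = 5681.7 kJ

5681.7


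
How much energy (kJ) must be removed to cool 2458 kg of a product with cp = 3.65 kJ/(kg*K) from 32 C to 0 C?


dT = 32 - (0) = 32 K
Q = m * cp * dT = 2458 * 3.65 * 32
Q = 287094 kJ

287094


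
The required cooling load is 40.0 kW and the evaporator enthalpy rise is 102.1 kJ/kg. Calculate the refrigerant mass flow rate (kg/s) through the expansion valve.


m_dot = Q / dh
m_dot = 40.0 / 102.1
m_dot = 0.3918 kg/s

0.3918


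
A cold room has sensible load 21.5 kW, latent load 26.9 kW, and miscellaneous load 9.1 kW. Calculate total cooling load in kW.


Q_total = Q_s + Q_l + Q_misc
Q_total = 21.5 + 26.9 + 9.1
Q_total = 57.5 kW

57.5


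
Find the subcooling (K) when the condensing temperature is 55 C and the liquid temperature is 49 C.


Subcooling = T_cond - T_liquid
Subcooling = 55 - 49
Subcooling = 6 K

6


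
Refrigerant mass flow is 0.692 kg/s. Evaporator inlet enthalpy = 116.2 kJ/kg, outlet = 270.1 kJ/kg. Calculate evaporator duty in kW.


dh = 270.1 - 116.2 = 153.9 kJ/kg
Q_evap = m_dot * dh = 0.692 * 153.9
Q_evap = 106.5 kW

106.5


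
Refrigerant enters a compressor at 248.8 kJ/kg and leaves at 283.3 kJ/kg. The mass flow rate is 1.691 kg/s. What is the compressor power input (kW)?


dh = 283.3 - 248.8 = 34.5 kJ/kg
W = m_dot * dh = 1.691 * 34.5 = 58.34 kW

58.34


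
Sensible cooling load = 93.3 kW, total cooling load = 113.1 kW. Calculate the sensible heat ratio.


SHR = Q_sensible / Q_total
SHR = 93.3 / 113.1
SHR = 0.825

0.825


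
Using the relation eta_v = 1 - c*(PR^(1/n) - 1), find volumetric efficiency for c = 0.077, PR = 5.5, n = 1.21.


PR^(1/n) = 5.5^(1/1.21) = 4.09138163
eta_v = 1 - 0.077 * (4.09138163 - 1)
eta_v = 0.762

0.762


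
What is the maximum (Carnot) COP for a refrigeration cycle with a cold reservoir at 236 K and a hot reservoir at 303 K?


dT = 303 - 236 = 67 K
COP_carnot = T_cold / dT = 236 / 67
COP_carnot = 3.522

3.522


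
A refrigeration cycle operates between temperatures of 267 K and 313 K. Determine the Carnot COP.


dT = 313 - 267 = 46 K
COP_carnot = T_cold / dT = 267 / 46
COP_carnot = 5.804

5.804


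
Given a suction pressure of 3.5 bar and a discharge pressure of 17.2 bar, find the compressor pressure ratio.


PR = P_high / P_low
PR = 17.2 / 3.5
PR = 4.914

4.914


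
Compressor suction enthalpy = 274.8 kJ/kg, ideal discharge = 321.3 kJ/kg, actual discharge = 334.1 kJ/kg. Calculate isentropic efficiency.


dh_ideal = 321.3 - 274.8 = 46.5 kJ/kg
dh_actual = 334.1 - 274.8 = 59.3 kJ/kg
eta_s = dh_ideal / dh_actual = 46.5 / 59.3
eta_s = 0.7841

0.7841


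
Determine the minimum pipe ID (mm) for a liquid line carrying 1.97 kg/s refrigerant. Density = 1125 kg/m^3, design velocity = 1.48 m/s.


A = m_dot / (rho * v) = 1.97 / (1125 * 1.48) = 0.001183183183 m^2
d = sqrt(4*A/pi) * 1000
d = 38.8 mm

38.8


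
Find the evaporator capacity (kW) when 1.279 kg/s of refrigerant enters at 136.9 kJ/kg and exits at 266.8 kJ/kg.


dh = 266.8 - 136.9 = 129.9 kJ/kg
Q_evap = m_dot * dh = 1.279 * 129.9
Q_evap = 166.14 kW

166.14


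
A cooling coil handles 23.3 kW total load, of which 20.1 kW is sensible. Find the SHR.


SHR = Q_sensible / Q_total
SHR = 20.1 / 23.3
SHR = 0.863

0.863


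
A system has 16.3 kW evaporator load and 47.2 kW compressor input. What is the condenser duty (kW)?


Q_cond = Q_evap + W
Q_cond = 16.3 + 47.2
Q_cond = 63.5 kW

63.5


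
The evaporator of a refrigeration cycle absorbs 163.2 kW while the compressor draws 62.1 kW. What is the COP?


COP = Q_evap / W
COP = 163.2 / 62.1
COP = 2.628

2.628


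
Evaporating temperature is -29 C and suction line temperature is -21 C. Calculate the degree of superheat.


Superheat = T_suction - T_evap
Superheat = -21 - (-29)
Superheat = 8 K

8


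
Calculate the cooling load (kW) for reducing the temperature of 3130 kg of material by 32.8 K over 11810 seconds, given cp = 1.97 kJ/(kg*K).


Q = m * cp * dT / t
Q = 3130 * 1.97 * 32.8 / 11810
Q = 17.125 kW

17.125


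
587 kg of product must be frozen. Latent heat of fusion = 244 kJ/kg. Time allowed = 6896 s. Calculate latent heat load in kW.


Q_lat = m * h_fg / t
Q_lat = 587 * 244 / 6896
Q_lat = 20.77 kW

20.77


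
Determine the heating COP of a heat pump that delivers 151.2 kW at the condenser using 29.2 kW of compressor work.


COP_hp = Q_cond / W
COP_hp = 151.2 / 29.2
COP_hp = 5.178

5.178


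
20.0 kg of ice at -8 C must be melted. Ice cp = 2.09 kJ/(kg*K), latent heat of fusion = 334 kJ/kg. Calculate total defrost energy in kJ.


Sensible heat = cp * dT = 2.09 * 8 = 16.72 kJ/kg
Total per kg = 16.72 + 334 = 350.72 kJ/kg
Q = m * total = 20.0 * 350.72
Q = 7014.4 kJ

7014.4


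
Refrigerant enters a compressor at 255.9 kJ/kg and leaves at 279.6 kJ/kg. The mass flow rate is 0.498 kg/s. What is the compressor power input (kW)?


dh = 279.6 - 255.9 = 23.7 kJ/kg
W = m_dot * dh = 0.498 * 23.7 = 11.8 kW

11.8


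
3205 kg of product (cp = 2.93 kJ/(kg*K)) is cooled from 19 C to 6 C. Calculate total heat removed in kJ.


dT = 19 - (6) = 13 K
Q = m * cp * dT = 3205 * 2.93 * 13
Q = 122078 kJ

122078


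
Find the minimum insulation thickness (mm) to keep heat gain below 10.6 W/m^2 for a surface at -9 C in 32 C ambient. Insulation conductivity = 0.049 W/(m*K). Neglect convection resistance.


dT = 32 - (-9) = 41 K
thickness = k * dT / q_max * 1000
thickness = 0.049 * 41 / 10.6 * 1000
thickness = 189.5 mm

189.5


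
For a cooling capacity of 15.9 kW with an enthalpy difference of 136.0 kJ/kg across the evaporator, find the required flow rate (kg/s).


m_dot = Q / dh
m_dot = 15.9 / 136.0
m_dot = 0.1169 kg/s

0.1169


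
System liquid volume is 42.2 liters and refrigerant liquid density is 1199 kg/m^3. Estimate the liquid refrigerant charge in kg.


Charge = V * rho / 1000
Charge = 42.2 * 1199 / 1000
Charge = 50.6 kg

50.6


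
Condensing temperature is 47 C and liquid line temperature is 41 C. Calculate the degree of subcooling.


Subcooling = T_cond - T_liquid
Subcooling = 47 - 41
Subcooling = 6 K

6


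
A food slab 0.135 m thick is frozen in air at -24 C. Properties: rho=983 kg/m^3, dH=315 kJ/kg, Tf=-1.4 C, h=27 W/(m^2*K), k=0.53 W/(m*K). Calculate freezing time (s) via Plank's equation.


dT = -1.4 - (-24) = 22.6 K
term1 = a/(2h) = 0.135/(2*27) = 0.0025
term2 = a^2/(8k) = 0.135^2/(8*0.53) = 0.004298349057
t = rho*dH*1000/dT * (term1 + term2)
t = 983*315*1000/22.6 * (0.0025 + 0.004298349057)
t = 93145 s

93145


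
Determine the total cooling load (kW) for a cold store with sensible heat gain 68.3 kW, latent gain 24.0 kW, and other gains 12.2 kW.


Q_total = Q_s + Q_l + Q_misc
Q_total = 68.3 + 24.0 + 12.2
Q_total = 104.5 kW

104.5


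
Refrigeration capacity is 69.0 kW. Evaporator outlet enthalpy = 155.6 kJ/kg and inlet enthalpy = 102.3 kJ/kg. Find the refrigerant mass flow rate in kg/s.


dh = 155.6 - 102.3 = 53.3 kJ/kg
m_dot = Q / dh = 69.0 / 53.3 = 1.2946 kg/s

1.2946


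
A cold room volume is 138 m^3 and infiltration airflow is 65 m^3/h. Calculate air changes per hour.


ACH = flow / volume
ACH = 65 / 138
ACH = 0.471

0.471


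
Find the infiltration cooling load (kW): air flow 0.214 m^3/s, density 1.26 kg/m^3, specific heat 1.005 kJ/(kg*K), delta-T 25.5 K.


Q = V_dot * rho * cp * dT
Q = 0.214 * 1.26 * 1.005 * 25.5
Q = 6.91 kW

6.91


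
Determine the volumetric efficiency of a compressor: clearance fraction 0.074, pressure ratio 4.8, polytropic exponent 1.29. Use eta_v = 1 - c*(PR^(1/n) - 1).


PR^(1/n) = 4.8^(1/1.29) = 3.37360306
eta_v = 1 - 0.074 * (3.37360306 - 1)
eta_v = 0.8244

0.8244


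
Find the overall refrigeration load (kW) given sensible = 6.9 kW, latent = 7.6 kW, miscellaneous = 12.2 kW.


Q_total = Q_s + Q_l + Q_misc
Q_total = 6.9 + 7.6 + 12.2
Q_total = 26.7 kW

26.7


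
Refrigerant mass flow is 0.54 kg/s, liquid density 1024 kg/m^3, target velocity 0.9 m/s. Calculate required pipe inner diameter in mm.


A = m_dot / (rho * v) = 0.54 / (1024 * 0.9) = 0.0005859375 m^2
d = sqrt(4*A/pi) * 1000
d = 27.3 mm

27.3


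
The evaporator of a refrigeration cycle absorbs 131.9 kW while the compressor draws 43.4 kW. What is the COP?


COP = Q_evap / W
COP = 131.9 / 43.4
COP = 3.039

3.039


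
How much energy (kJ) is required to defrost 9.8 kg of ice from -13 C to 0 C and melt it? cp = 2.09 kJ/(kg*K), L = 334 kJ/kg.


Sensible heat = cp * dT = 2.09 * 13 = 27.17 kJ/kg
Total per kg = 27.17 + 334 = 361.17 kJ/kg
Q = m * total = 9.8 * 361.17
Q = 3539.5 kJ

3539.5


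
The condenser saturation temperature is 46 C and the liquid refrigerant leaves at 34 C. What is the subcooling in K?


Subcooling = T_cond - T_liquid
Subcooling = 46 - 34
Subcooling = 12 K

12


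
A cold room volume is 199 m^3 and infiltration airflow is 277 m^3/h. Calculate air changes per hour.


ACH = flow / volume
ACH = 277 / 199
ACH = 1.392

1.392


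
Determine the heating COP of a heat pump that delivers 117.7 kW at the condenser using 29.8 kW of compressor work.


COP_hp = Q_cond / W
COP_hp = 117.7 / 29.8
COP_hp = 3.95

3.95


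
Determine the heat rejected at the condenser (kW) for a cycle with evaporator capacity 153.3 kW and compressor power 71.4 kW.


Q_cond = Q_evap + W
Q_cond = 153.3 + 71.4
Q_cond = 224.7 kW

224.7


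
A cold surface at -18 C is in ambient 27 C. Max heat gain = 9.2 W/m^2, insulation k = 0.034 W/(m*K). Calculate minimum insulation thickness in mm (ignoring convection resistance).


dT = 27 - (-18) = 45 K
thickness = k * dT / q_max * 1000
thickness = 0.034 * 45 / 9.2 * 1000
thickness = 166.3 mm

166.3


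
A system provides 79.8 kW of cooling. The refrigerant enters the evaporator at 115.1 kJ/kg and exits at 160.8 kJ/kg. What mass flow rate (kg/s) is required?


dh = 160.8 - 115.1 = 45.7 kJ/kg
m_dot = Q / dh = 79.8 / 45.7 = 1.7462 kg/s

1.7462


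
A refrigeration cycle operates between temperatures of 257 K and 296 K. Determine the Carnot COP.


dT = 296 - 257 = 39 K
COP_carnot = T_cold / dT = 257 / 39
COP_carnot = 6.59

6.59


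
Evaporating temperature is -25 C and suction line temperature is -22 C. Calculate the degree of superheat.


Superheat = T_suction - T_evap
Superheat = -22 - (-25)
Superheat = 3 K

3


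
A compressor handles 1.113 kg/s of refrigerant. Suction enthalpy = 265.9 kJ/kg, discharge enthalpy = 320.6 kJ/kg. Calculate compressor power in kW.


dh = 320.6 - 265.9 = 54.7 kJ/kg
W = m_dot * dh = 1.113 * 54.7 = 60.88 kW

60.88


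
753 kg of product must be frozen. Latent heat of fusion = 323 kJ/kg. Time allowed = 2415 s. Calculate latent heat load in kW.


Q_lat = m * h_fg / t
Q_lat = 753 * 323 / 2415
Q_lat = 100.71 kW

100.71


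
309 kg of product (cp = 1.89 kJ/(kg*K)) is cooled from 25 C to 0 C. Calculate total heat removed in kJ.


dT = 25 - (0) = 25 K
Q = m * cp * dT = 309 * 1.89 * 25
Q = 14600 kJ

14600


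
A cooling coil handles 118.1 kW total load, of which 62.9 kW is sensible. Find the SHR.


SHR = Q_sensible / Q_total
SHR = 62.9 / 118.1
SHR = 0.533

0.533


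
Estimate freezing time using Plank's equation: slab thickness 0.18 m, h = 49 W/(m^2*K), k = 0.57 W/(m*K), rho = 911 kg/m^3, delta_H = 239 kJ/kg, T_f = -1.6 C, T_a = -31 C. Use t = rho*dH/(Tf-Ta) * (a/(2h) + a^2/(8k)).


dT = -1.6 - (-31) = 29.4 K
term1 = a/(2h) = 0.18/(2*49) = 0.001836734694
term2 = a^2/(8k) = 0.18^2/(8*0.57) = 0.007105263158
t = rho*dH*1000/dT * (term1 + term2)
t = 911*239*1000/29.4 * (0.001836734694 + 0.007105263158)
t = 66222 s

66222


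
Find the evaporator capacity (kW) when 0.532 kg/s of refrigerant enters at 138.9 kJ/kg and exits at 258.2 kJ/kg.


dh = 258.2 - 138.9 = 119.3 kJ/kg
Q_evap = m_dot * dh = 0.532 * 119.3
Q_evap = 63.47 kW

63.47


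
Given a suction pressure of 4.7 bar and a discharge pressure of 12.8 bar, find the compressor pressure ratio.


PR = P_high / P_low
PR = 12.8 / 4.7
PR = 2.723

2.723


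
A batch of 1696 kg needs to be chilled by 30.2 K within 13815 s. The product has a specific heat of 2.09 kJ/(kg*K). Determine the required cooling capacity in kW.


Q = m * cp * dT / t
Q = 1696 * 2.09 * 30.2 / 13815
Q = 7.749 kW

7.749


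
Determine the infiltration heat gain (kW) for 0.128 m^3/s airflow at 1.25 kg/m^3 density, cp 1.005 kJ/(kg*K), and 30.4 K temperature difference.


Q = V_dot * rho * cp * dT
Q = 0.128 * 1.25 * 1.005 * 30.4
Q = 4.888 kW

4.888


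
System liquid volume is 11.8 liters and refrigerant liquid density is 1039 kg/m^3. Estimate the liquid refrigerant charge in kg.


Charge = V * rho / 1000
Charge = 11.8 * 1039 / 1000
Charge = 12.26 kg

12.26


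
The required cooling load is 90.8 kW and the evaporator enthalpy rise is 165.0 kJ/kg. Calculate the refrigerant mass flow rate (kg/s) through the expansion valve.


m_dot = Q / dh
m_dot = 90.8 / 165.0
m_dot = 0.5503 kg/s

0.5503


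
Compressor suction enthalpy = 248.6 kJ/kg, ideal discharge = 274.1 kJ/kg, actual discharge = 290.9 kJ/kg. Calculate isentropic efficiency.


dh_ideal = 274.1 - 248.6 = 25.5 kJ/kg
dh_actual = 290.9 - 248.6 = 42.3 kJ/kg
eta_s = dh_ideal / dh_actual = 25.5 / 42.3
eta_s = 0.6028

0.6028


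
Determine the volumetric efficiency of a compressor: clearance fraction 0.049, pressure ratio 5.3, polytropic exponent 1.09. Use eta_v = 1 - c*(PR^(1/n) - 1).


PR^(1/n) = 5.3^(1/1.09) = 4.61820572
eta_v = 1 - 0.049 * (4.61820572 - 1)
eta_v = 0.8227

0.8227


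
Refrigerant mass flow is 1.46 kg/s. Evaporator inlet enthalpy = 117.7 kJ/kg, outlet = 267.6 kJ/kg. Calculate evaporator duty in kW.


dh = 267.6 - 117.7 = 149.9 kJ/kg
Q_evap = m_dot * dh = 1.46 * 149.9
Q_evap = 218.85 kW

218.85


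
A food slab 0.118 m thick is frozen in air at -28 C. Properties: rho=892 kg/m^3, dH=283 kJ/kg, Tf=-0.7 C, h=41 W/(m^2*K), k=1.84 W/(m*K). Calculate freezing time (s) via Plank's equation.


dT = -0.7 - (-28) = 27.3 K
term1 = a/(2h) = 0.118/(2*41) = 0.00143902439
term2 = a^2/(8k) = 0.118^2/(8*1.84) = 0.000945923913
t = rho*dH*1000/dT * (term1 + term2)
t = 892*283*1000/27.3 * (0.00143902439 + 0.000945923913)
t = 22053 s

22053


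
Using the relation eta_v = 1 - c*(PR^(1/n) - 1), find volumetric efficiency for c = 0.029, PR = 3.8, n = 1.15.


PR^(1/n) = 3.8^(1/1.15) = 3.1927113
eta_v = 1 - 0.029 * (3.1927113 - 1)
eta_v = 0.9364

0.9364


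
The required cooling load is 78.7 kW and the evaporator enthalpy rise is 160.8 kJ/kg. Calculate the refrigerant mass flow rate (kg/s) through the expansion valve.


m_dot = Q / dh
m_dot = 78.7 / 160.8
m_dot = 0.4894 kg/s

0.4894


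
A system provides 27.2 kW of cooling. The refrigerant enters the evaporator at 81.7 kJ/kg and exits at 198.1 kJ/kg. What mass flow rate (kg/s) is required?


dh = 198.1 - 81.7 = 116.4 kJ/kg
m_dot = Q / dh = 27.2 / 116.4 = 0.2337 kg/s

0.2337


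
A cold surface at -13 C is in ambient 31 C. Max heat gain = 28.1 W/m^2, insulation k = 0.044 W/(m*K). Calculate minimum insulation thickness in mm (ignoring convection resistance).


dT = 31 - (-13) = 44 K
thickness = k * dT / q_max * 1000
thickness = 0.044 * 44 / 28.1 * 1000
thickness = 68.9 mm

68.9


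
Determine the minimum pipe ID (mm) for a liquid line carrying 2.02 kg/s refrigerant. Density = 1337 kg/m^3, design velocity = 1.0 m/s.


A = m_dot / (rho * v) = 2.02 / (1337 * 1.0) = 0.001510845176 m^2
d = sqrt(4*A/pi) * 1000
d = 43.9 mm

43.9


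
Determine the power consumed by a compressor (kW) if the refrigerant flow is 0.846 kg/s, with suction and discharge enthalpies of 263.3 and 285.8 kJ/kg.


dh = 285.8 - 263.3 = 22.5 kJ/kg
W = m_dot * dh = 0.846 * 22.5 = 19.04 kW

19.04


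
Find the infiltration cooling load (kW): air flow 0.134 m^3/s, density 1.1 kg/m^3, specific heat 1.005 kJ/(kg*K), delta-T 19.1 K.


Q = V_dot * rho * cp * dT
Q = 0.134 * 1.1 * 1.005 * 19.1
Q = 2.829 kW

2.829


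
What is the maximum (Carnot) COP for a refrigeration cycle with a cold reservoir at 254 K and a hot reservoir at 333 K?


dT = 333 - 254 = 79 K
COP_carnot = T_cold / dT = 254 / 79
COP_carnot = 3.215

3.215


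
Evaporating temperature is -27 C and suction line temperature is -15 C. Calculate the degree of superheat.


Superheat = T_suction - T_evap
Superheat = -15 - (-27)
Superheat = 12 K

12


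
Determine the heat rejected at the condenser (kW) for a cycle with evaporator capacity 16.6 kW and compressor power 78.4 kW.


Q_cond = Q_evap + W
Q_cond = 16.6 + 78.4
Q_cond = 95.0 kW

95.0


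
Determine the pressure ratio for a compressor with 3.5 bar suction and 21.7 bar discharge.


PR = P_high / P_low
PR = 21.7 / 3.5
PR = 6.2

6.2


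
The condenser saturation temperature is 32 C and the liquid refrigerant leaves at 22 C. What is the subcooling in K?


Subcooling = T_cond - T_liquid
Subcooling = 32 - 22
Subcooling = 10 K

10


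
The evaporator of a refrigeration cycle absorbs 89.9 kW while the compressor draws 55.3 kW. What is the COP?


COP = Q_evap / W
COP = 89.9 / 55.3
COP = 1.626

1.626


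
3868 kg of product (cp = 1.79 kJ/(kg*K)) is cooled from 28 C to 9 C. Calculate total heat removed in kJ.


dT = 28 - (9) = 19 K
Q = m * cp * dT = 3868 * 1.79 * 19
Q = 131551 kJ

131551


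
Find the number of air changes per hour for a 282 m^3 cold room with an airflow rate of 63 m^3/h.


ACH = flow / volume
ACH = 63 / 282
ACH = 0.223

0.223


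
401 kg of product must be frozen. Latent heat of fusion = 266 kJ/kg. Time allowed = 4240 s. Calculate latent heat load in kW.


Q_lat = m * h_fg / t
Q_lat = 401 * 266 / 4240
Q_lat = 25.16 kW

25.16


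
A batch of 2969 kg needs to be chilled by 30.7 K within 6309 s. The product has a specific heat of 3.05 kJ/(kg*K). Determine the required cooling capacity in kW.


Q = m * cp * dT / t
Q = 2969 * 3.05 * 30.7 / 6309
Q = 44.064 kW

44.064


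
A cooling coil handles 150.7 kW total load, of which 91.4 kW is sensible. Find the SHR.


SHR = Q_sensible / Q_total
SHR = 91.4 / 150.7
SHR = 0.607

0.607


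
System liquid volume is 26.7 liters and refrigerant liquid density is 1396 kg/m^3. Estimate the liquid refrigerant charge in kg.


Charge = V * rho / 1000
Charge = 26.7 * 1396 / 1000
Charge = 37.27 kg

37.27


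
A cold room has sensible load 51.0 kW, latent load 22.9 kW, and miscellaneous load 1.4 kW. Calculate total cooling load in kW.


Q_total = Q_s + Q_l + Q_misc
Q_total = 51.0 + 22.9 + 1.4
Q_total = 75.3 kW

75.3


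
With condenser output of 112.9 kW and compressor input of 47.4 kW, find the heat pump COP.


COP_hp = Q_cond / W
COP_hp = 112.9 / 47.4
COP_hp = 2.382

2.382


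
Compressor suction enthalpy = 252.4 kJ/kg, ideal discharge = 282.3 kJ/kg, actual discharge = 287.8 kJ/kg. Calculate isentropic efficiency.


dh_ideal = 282.3 - 252.4 = 29.9 kJ/kg
dh_actual = 287.8 - 252.4 = 35.4 kJ/kg
eta_s = dh_ideal / dh_actual = 29.9 / 35.4
eta_s = 0.8446

0.8446


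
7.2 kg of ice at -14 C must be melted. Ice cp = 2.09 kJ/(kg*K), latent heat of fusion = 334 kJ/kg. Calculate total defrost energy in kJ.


Sensible heat = cp * dT = 2.09 * 14 = 29.26 kJ/kg
Total per kg = 29.26 + 334 = 363.26 kJ/kg
Q = m * total = 7.2 * 363.26
Q = 2615.5 kJ

2615.5


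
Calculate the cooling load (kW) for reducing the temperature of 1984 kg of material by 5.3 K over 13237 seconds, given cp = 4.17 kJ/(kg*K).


Q = m * cp * dT / t
Q = 1984 * 4.17 * 5.3 / 13237
Q = 3.313 kW

3.313


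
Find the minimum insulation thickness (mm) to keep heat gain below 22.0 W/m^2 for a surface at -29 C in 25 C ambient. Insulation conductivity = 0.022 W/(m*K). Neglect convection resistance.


dT = 25 - (-29) = 54 K
thickness = k * dT / q_max * 1000
thickness = 0.022 * 54 / 22.0 * 1000
thickness = 54.0 mm

54.0


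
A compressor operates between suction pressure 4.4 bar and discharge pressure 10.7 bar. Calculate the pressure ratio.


PR = P_high / P_low
PR = 10.7 / 4.4
PR = 2.432

2.432


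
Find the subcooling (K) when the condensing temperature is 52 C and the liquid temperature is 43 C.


Subcooling = T_cond - T_liquid
Subcooling = 52 - 43
Subcooling = 9 K

9


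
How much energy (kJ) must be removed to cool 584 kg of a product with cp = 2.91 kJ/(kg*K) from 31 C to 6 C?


dT = 31 - (6) = 25 K
Q = m * cp * dT = 584 * 2.91 * 25
Q = 42486 kJ

42486


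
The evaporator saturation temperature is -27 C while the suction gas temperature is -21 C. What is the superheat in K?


Superheat = T_suction - T_evap
Superheat = -21 - (-27)
Superheat = 6 K

6


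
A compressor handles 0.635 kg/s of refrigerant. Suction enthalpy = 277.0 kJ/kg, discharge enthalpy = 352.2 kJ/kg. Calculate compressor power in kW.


dh = 352.2 - 277.0 = 75.2 kJ/kg
W = m_dot * dh = 0.635 * 75.2 = 47.75 kW

47.75


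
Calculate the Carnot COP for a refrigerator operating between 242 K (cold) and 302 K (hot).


dT = 302 - 242 = 60 K
COP_carnot = T_cold / dT = 242 / 60
COP_carnot = 4.033

4.033


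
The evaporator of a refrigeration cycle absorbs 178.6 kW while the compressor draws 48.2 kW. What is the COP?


COP = Q_evap / W
COP = 178.6 / 48.2
COP = 3.705

3.705


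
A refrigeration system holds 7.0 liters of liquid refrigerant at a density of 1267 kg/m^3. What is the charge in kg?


Charge = V * rho / 1000
Charge = 7.0 * 1267 / 1000
Charge = 8.87 kg

8.87


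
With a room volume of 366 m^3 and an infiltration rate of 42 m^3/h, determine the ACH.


ACH = flow / volume
ACH = 42 / 366
ACH = 0.115

0.115


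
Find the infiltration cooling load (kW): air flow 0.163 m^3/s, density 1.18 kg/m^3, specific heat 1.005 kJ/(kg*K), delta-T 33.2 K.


Q = V_dot * rho * cp * dT
Q = 0.163 * 1.18 * 1.005 * 33.2
Q = 6.418 kW

6.418


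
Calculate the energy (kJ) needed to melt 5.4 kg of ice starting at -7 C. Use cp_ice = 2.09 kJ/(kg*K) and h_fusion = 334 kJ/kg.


Sensible heat = cp * dT = 2.09 * 7 = 14.63 kJ/kg
Total per kg = 14.63 + 334 = 348.63 kJ/kg
Q = m * total = 5.4 * 348.63
Q = 1882.6 kJ

1882.6


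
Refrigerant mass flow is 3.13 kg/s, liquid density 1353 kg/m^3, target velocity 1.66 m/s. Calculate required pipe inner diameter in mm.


A = m_dot / (rho * v) = 3.13 / (1353 * 1.66) = 0.001393601012 m^2
d = sqrt(4*A/pi) * 1000
d = 42.1 mm

42.1


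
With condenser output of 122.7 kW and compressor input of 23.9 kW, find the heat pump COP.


COP_hp = Q_cond / W
COP_hp = 122.7 / 23.9
COP_hp = 5.134

5.134


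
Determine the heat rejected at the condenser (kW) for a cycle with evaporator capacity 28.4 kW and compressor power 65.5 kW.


Q_cond = Q_evap + W
Q_cond = 28.4 + 65.5
Q_cond = 93.9 kW

93.9


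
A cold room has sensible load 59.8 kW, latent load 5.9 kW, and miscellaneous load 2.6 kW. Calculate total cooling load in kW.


Q_total = Q_s + Q_l + Q_misc
Q_total = 59.8 + 5.9 + 2.6
Q_total = 68.3 kW

68.3


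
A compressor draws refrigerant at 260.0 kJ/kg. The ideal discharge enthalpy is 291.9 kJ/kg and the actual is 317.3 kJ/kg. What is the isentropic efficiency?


dh_ideal = 291.9 - 260.0 = 31.9 kJ/kg
dh_actual = 317.3 - 260.0 = 57.3 kJ/kg
eta_s = dh_ideal / dh_actual = 31.9 / 57.3
eta_s = 0.5567

0.5567


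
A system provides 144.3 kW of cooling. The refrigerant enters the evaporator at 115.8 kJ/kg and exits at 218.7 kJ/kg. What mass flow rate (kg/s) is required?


dh = 218.7 - 115.8 = 102.9 kJ/kg
m_dot = Q / dh = 144.3 / 102.9 = 1.4023 kg/s

1.4023


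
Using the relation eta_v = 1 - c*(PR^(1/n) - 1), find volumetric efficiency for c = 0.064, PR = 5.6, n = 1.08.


PR^(1/n) = 5.6^(1/1.08) = 4.92908936
eta_v = 1 - 0.064 * (4.92908936 - 1)
eta_v = 0.7485

0.7485


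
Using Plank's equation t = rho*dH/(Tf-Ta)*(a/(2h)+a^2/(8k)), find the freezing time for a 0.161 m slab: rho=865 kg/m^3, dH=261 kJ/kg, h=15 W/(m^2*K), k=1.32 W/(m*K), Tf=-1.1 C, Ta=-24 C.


dT = -1.1 - (-24) = 22.9 K
term1 = a/(2h) = 0.161/(2*15) = 0.005366666667
term2 = a^2/(8k) = 0.161^2/(8*1.32) = 0.002454640152
t = rho*dH*1000/dT * (term1 + term2)
t = 865*261*1000/22.9 * (0.005366666667 + 0.002454640152)
t = 77108 s

77108


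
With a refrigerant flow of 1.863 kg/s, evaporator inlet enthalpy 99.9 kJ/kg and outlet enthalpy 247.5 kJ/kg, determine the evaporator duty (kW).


dh = 247.5 - 99.9 = 147.6 kJ/kg
Q_evap = m_dot * dh = 1.863 * 147.6
Q_evap = 274.98 kW

274.98


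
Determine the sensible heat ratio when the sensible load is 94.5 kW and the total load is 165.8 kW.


SHR = Q_sensible / Q_total
SHR = 94.5 / 165.8
SHR = 0.57

0.57


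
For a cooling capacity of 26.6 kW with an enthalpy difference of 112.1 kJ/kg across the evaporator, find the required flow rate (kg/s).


m_dot = Q / dh
m_dot = 26.6 / 112.1
m_dot = 0.2373 kg/s

0.2373


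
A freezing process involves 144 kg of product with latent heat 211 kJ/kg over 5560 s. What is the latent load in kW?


Q_lat = m * h_fg / t
Q_lat = 144 * 211 / 5560
Q_lat = 5.46 kW

5.46


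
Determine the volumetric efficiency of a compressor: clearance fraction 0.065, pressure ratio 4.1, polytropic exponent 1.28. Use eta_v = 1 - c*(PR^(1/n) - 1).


PR^(1/n) = 4.1^(1/1.28) = 3.01118465
eta_v = 1 - 0.065 * (3.01118465 - 1)
eta_v = 0.8693

0.8693


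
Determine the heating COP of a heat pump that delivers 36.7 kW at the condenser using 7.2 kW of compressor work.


COP_hp = Q_cond / W
COP_hp = 36.7 / 7.2
COP_hp = 5.097

5.097


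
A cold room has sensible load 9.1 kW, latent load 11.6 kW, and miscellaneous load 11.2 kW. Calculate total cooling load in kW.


Q_total = Q_s + Q_l + Q_misc
Q_total = 9.1 + 11.6 + 11.2
Q_total = 31.9 kW

31.9


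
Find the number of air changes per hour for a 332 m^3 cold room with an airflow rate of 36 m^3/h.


ACH = flow / volume
ACH = 36 / 332
ACH = 0.108

0.108


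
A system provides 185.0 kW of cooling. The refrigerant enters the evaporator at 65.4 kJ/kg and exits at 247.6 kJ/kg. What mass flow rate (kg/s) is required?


dh = 247.6 - 65.4 = 182.2 kJ/kg
m_dot = Q / dh = 185.0 / 182.2 = 1.0154 kg/s

1.0154


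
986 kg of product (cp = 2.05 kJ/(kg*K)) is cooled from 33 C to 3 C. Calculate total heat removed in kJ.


dT = 33 - (3) = 30 K
Q = m * cp * dT = 986 * 2.05 * 30
Q = 60639 kJ

60639


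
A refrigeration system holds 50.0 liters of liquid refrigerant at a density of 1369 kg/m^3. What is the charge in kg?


Charge = V * rho / 1000
Charge = 50.0 * 1369 / 1000
Charge = 68.45 kg

68.45


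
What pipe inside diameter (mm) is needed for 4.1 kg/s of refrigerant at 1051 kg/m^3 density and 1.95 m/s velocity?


A = m_dot / (rho * v) = 4.1 / (1051 * 1.95) = 0.002000536729 m^2
d = sqrt(4*A/pi) * 1000
d = 50.5 mm

50.5


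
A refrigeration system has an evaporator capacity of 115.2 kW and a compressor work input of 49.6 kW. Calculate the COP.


COP = Q_evap / W
COP = 115.2 / 49.6
COP = 2.323

2.323


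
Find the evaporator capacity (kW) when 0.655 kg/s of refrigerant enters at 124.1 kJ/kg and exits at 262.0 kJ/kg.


dh = 262.0 - 124.1 = 137.9 kJ/kg
Q_evap = m_dot * dh = 0.655 * 137.9
Q_evap = 90.32 kW

90.32


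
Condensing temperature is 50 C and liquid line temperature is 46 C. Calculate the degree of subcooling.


Subcooling = T_cond - T_liquid
Subcooling = 50 - 46
Subcooling = 4 K

4


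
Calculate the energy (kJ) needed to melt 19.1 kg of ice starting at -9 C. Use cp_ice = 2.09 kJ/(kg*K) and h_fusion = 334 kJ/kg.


Sensible heat = cp * dT = 2.09 * 9 = 18.81 kJ/kg
Total per kg = 18.81 + 334 = 352.81 kJ/kg
Q = m * total = 19.1 * 352.81
Q = 6738.7 kJ

6738.7


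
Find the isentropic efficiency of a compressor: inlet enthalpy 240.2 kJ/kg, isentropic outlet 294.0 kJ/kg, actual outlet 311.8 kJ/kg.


dh_ideal = 294.0 - 240.2 = 53.8 kJ/kg
dh_actual = 311.8 - 240.2 = 71.6 kJ/kg
eta_s = dh_ideal / dh_actual = 53.8 / 71.6
eta_s = 0.7514

0.7514


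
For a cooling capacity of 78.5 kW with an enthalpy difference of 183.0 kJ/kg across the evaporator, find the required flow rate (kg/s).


m_dot = Q / dh
m_dot = 78.5 / 183.0
m_dot = 0.429 kg/s

0.429


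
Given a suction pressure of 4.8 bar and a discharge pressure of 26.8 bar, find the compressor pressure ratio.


PR = P_high / P_low
PR = 26.8 / 4.8
PR = 5.583

5.583


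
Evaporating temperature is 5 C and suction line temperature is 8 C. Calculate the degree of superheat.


Superheat = T_suction - T_evap
Superheat = 8 - (5)
Superheat = 3 K

3


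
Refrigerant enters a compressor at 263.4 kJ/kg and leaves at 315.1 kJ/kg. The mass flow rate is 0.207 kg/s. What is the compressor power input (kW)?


dh = 315.1 - 263.4 = 51.7 kJ/kg
W = m_dot * dh = 0.207 * 51.7 = 10.7 kW

10.7


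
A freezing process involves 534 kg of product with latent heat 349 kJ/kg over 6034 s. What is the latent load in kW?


Q_lat = m * h_fg / t
Q_lat = 534 * 349 / 6034
Q_lat = 30.89 kW

30.89


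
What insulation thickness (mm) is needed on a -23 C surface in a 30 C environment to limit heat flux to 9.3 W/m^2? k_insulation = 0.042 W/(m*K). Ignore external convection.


dT = 30 - (-23) = 53 K
thickness = k * dT / q_max * 1000
thickness = 0.042 * 53 / 9.3 * 1000
thickness = 239.4 mm

239.4
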